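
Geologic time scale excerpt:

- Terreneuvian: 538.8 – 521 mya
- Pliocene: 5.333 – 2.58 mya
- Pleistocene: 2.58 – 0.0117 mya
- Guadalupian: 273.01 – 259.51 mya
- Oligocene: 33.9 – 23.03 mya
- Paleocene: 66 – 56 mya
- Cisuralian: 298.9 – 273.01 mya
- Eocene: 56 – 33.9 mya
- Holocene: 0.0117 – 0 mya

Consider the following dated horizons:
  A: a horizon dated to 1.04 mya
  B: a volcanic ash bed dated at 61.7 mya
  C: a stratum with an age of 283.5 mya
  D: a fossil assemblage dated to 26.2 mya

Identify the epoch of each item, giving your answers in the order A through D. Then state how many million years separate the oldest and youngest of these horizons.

A — Pleistocene; B — Paleocene; C — Cisuralian; D — Oligocene; span 282.46 million years

Match each age against the start–end ranges in the excerpt: A = 1.04 Ma → Pleistocene (2.58–0.0117); B = 61.7 Ma → Paleocene (66–56); C = 283.5 Ma → Cisuralian (298.9–273.01); D = 26.2 Ma → Oligocene (33.9–23.03).
The largest age is 283.5 Ma and the smallest is 1.04 Ma; their difference is 282.46 Myr.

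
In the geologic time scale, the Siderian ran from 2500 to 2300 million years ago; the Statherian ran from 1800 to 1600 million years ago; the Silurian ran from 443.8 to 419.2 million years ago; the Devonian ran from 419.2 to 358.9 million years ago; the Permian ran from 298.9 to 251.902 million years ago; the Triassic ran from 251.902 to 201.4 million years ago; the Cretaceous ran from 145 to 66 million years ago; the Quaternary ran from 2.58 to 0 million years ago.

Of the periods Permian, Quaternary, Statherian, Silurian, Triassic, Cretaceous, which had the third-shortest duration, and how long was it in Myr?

Permian, 46.998 million years

Durations: Permian 46.998; Quaternary 2.58; Statherian 200; Silurian 24.6; Triassic 50.502; Cretaceous 79 Myr.
Sorted shortest-first: Quaternary (2.58), Silurian (24.6), Permian (46.998), Triassic (50.502), Cretaceous (79), Statherian (200).
The third shortest is Permian at 46.998 Myr.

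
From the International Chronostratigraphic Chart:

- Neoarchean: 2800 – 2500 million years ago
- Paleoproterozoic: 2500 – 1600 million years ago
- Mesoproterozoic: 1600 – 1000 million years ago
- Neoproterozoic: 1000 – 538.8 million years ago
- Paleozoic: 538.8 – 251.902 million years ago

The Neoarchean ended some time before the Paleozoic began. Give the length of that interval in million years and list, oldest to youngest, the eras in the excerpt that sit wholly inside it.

The Neoarchean closes at 2500 Ma and the Paleozoic opens at 538.8 Ma, so the interval is 2500 − 538.8 = 1961.2 Myr.
An era fits inside if it starts at or after 2500 Ma and ends at or before 538.8 Ma; oldest first that gives Paleoproterozoic, Mesoproterozoic, Neoproterozoic.

1961.2 million years; Paleoproterozoic, Mesoproterozoic, Neoproterozoic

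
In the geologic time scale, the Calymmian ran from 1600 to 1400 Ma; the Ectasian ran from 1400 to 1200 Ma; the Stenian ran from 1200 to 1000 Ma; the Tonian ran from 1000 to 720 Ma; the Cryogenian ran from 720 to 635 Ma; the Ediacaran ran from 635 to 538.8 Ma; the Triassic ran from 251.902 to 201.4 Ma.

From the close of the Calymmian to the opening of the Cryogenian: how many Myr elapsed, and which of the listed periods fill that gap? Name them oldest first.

End of Calymmian = 1400 Ma; start of Cryogenian = 720 Ma.
Gap = 1400 − 720 = 680 Myr.
Periods wholly inside 1400–720 Ma: Ectasian (1400–1200), Stenian (1200–1000), Tonian (1000–720).

680 million years; Ectasian, Stenian, Tonian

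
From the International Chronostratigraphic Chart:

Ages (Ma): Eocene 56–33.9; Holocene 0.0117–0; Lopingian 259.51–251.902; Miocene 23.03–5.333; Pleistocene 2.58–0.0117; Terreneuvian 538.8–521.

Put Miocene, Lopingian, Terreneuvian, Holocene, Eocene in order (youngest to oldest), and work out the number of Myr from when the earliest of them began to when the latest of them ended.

Holocene, Miocene, Eocene, Lopingian, Terreneuvian; total span 538.8 Myr

Start ages (Ma): Terreneuvian 538.8, Lopingian 259.51, Eocene 56, Miocene 23.03, Holocene 0.0117.
Ordered youngest to oldest: Holocene, Miocene, Eocene, Lopingian, Terreneuvian.
Span = 538.8 − 0 = 538.8 Myr.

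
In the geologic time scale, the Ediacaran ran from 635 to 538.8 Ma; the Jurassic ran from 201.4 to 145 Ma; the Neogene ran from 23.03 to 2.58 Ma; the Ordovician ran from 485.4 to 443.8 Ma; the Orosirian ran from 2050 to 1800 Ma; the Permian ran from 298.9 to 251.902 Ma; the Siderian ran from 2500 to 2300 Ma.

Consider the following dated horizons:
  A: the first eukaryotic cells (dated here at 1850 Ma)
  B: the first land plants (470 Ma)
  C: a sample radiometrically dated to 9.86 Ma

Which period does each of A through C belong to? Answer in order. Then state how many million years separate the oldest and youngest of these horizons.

Match each age against the start–end ranges in the excerpt: A = 1850 Ma → Orosirian (2050–1800); B = 470 Ma → Ordovician (485.4–443.8); C = 9.86 Ma → Neogene (23.03–2.58).
The largest age is 1850 Ma and the smallest is 9.86 Ma; their difference is 1840.14 Myr.

A — Orosirian; B — Ordovician; C — Neogene; span 1840.14 million years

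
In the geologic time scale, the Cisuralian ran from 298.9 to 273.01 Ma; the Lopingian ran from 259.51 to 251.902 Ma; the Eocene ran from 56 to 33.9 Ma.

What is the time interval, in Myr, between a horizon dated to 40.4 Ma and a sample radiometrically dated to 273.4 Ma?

233 million years

273.4 − 40.4 = 233 million years.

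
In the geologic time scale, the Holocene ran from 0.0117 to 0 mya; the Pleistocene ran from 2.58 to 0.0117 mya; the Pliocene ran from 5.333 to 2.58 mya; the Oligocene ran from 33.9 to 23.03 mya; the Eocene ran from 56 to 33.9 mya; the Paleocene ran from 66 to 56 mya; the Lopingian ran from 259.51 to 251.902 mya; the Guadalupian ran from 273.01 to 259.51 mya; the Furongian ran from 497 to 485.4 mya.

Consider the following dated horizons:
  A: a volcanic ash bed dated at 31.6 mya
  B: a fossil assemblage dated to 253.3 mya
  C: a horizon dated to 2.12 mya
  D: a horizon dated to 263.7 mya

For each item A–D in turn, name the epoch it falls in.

A — Oligocene; B — Lopingian; C — Pleistocene; D — Guadalupian

A: 31.6 Ma lies in 33.9–23.03 Ma, so Oligocene.
B: 253.3 Ma lies in 259.51–251.902 Ma, so Lopingian.
C: 2.12 Ma lies in 2.58–0.0117 Ma, so Pleistocene.
D: 263.7 Ma lies in 273.01–259.51 Ma, so Guadalupian.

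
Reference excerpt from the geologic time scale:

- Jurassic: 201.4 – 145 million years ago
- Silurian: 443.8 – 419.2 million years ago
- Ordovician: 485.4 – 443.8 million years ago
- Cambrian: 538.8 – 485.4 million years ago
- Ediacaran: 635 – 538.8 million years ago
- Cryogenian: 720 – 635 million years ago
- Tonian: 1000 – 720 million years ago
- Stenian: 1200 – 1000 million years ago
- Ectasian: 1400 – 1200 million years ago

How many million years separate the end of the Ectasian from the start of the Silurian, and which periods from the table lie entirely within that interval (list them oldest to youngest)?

756.2 million years; Stenian, Tonian, Cryogenian, Ediacaran, Cambrian, Ordovician

End of Ectasian = 1200 Ma; start of Silurian = 443.8 Ma.
Gap = 1200 − 443.8 = 756.2 Myr.
Periods wholly inside 1200–443.8 Ma: Stenian (1200–1000), Tonian (1000–720), Cryogenian (720–635), Ediacaran (635–538.8), Cambrian (538.8–485.4), Ordovician (485.4–443.8).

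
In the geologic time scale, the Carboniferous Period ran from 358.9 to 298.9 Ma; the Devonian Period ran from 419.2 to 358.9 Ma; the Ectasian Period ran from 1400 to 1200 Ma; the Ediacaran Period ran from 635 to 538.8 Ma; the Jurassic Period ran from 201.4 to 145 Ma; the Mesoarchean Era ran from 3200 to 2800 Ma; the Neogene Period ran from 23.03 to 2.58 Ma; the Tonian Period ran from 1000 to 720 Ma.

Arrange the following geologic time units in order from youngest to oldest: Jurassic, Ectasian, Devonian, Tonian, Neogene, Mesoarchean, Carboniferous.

Neogene, Jurassic, Carboniferous, Devonian, Tonian, Ectasian, Mesoarchean

The oldest of these is Mesoarchean (starts 3200 Ma) and the youngest is Neogene (ends 2.58 Ma).
In between, by decreasing start age: Ectasian (1400), Tonian (1000), Devonian (419.2), Carboniferous (358.9), Jurassic (201.4).
Listing youngest first means reversing that sequence.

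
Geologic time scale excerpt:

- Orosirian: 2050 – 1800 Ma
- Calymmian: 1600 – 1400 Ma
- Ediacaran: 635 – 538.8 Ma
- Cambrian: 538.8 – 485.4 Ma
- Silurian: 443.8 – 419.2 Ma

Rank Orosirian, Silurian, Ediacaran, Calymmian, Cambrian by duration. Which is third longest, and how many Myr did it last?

Start − end for each: Orosirian 2050 − 1800 = 250; Silurian 443.8 − 419.2 = 24.6; Ediacaran 635 − 538.8 = 96.2; Calymmian 1600 − 1400 = 200; Cambrian 538.8 − 485.4 = 53.4.
Ranking these from longest: Orosirian > Calymmian > Ediacaran > Cambrian > Silurian.
Position 3 in that ranking is Ediacaran, which lasted 96.2 Myr.

Ediacaran, 96.2 million years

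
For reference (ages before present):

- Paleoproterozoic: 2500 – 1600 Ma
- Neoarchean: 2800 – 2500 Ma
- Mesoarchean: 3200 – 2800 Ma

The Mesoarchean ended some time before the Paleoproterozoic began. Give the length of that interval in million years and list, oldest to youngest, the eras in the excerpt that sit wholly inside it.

End of Mesoarchean = 2800 Ma; start of Paleoproterozoic = 2500 Ma.
Gap = 2800 − 2500 = 300 Myr.
Eras wholly inside 2800–2500 Ma: Neoarchean (2800–2500).

300 million years; Neoarchean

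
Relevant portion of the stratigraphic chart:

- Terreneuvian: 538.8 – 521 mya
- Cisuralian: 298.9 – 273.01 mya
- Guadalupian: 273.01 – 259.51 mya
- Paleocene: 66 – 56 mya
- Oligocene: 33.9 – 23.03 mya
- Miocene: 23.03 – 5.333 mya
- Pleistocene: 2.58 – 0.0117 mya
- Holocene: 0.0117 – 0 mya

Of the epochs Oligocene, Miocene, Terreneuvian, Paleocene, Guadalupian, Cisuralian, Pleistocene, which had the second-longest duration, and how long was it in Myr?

Durations: Oligocene 10.87; Miocene 17.697; Terreneuvian 17.8; Paleocene 10; Guadalupian 13.5; Cisuralian 25.89; Pleistocene 2.5683 Myr.
Sorted longest-first: Cisuralian (25.89), Terreneuvian (17.8), Miocene (17.697), Guadalupian (13.5), Oligocene (10.87), Paleocene (10), Pleistocene (2.5683).
The second longest is Terreneuvian at 17.8 Myr.

Terreneuvian, 17.8 million years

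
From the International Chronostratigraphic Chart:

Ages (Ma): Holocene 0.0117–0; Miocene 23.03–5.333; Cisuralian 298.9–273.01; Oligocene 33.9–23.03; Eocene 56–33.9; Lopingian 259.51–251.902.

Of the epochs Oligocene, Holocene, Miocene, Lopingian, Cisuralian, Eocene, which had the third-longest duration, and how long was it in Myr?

Miocene, 17.697 million years

Durations: Oligocene 10.87; Holocene 0.0117; Miocene 17.697; Lopingian 7.608; Cisuralian 25.89; Eocene 22.1 Myr.
Sorted longest-first: Cisuralian (25.89), Eocene (22.1), Miocene (17.697), Oligocene (10.87), Lopingian (7.608), Holocene (0.0117).
The third longest is Miocene at 17.697 Myr.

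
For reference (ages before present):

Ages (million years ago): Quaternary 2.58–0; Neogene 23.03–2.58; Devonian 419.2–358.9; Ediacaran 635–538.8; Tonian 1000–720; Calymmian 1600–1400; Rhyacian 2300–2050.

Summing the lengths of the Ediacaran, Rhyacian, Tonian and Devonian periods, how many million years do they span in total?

686.5 million years

Each duration: Ediacaran = 96.2; Rhyacian = 250; Tonian = 280; Devonian = 60.3.
Sum: 96.2 + 250 + 280 + 60.3 = 686.5 Myr.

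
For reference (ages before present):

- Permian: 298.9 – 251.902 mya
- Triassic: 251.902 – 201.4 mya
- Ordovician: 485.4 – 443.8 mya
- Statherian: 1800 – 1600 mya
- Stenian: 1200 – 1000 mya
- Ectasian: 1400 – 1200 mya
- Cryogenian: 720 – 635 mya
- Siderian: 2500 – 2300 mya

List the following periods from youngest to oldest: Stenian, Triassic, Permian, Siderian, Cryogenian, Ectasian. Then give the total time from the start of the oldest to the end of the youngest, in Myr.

Triassic, Permian, Cryogenian, Stenian, Ectasian, Siderian; total span 2298.6 Myr

Start ages (Ma): Siderian 2500, Ectasian 1400, Stenian 1200, Cryogenian 720, Permian 298.9, Triassic 251.902.
Ordered youngest to oldest: Triassic, Permian, Cryogenian, Stenian, Ectasian, Siderian.
Span = 2500 − 201.4 = 2298.6 Myr.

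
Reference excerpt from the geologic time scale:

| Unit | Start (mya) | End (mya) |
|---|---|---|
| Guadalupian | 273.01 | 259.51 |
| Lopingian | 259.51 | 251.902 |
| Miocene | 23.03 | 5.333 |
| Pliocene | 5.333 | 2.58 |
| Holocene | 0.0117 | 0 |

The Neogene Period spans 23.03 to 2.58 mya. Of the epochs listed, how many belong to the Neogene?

Epochs inside 23.03–2.58 Ma: Miocene, Pliocene — 2 in total.

2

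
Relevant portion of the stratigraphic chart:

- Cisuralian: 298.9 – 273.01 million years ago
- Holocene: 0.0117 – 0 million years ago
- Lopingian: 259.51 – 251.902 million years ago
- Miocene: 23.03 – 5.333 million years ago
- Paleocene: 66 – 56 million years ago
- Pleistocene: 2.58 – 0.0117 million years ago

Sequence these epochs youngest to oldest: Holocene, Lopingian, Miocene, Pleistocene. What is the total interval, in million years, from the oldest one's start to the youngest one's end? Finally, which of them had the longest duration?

Holocene, Pleistocene, Miocene, Lopingian; total span 259.51 Myr; longest is Miocene

From the excerpt: Holocene 0.0117–0; Lopingian 259.51–251.902; Miocene 23.03–5.333; Pleistocene 2.58–0.0117 (Ma).
Larger Ma is earlier, so the oldest is Lopingian and the youngest is Holocene; youngest to oldest: Holocene, Pleistocene, Miocene, Lopingian.
Oldest start 259.51 minus youngest end 0 gives 259.51 Myr overall.
Individual lengths (start − end): Pleistocene 2.5683; Miocene 17.697; Holocene 0.0117; Lopingian 7.608. The largest is Miocene at 17.697 Myr.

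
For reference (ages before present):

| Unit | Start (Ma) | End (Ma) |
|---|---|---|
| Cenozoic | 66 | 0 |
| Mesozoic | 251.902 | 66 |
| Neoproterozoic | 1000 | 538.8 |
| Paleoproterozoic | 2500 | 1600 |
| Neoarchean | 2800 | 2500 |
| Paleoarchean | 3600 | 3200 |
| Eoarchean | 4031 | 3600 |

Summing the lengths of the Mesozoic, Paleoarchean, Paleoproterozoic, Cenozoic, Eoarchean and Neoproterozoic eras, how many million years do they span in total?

Duration is start − end for each: (251.902 − 66) + (3600 − 3200) + (2500 − 1600) + (66 − 0) + (4031 − 3600) + (1000 − 538.8).
That is 185.902 + 400 + 900 + 66 + 431 + 461.2, which totals 2444.102 million years.

2444.102 million years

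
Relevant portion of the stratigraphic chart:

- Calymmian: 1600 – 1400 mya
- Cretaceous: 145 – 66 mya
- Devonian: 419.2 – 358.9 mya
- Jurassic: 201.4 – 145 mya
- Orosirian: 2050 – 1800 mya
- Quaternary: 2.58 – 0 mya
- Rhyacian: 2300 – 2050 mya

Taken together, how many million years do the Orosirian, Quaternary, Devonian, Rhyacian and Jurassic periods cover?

619.28 million years

Duration is start − end for each: (2050 − 1800) + (2.58 − 0) + (419.2 − 358.9) + (2300 − 2050) + (201.4 − 145).
That is 250 + 2.58 + 60.3 + 250 + 56.4, which totals 619.28 million years.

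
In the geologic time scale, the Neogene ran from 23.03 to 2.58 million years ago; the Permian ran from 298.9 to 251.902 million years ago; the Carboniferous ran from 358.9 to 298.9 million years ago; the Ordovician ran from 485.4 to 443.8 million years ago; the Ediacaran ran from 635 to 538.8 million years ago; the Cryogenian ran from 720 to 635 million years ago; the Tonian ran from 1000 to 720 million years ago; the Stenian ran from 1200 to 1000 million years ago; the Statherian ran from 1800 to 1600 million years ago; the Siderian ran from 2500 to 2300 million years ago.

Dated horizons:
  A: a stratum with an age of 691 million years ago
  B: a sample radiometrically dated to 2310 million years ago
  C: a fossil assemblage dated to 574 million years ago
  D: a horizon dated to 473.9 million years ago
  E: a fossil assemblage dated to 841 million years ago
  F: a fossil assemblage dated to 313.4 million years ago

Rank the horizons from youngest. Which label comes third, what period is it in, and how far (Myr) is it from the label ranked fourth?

Sorted youngest-first by Ma: F (313.4), D (473.9), C (574), A (691), E (841), B (2310).
The third youngest is C at 574 Ma, which lies in 635–538.8 Ma: the Ediacaran.
The fourth youngest is A at 691 Ma; separation = |574 − 691| = 117 Myr.

C, in the Ediacaran; 117 million years to A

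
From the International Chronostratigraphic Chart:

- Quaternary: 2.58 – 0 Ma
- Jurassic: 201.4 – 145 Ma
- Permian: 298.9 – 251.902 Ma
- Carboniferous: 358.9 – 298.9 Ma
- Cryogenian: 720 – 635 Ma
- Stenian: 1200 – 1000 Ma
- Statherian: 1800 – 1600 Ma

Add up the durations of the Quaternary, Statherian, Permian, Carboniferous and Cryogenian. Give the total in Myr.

394.578 million years

Duration is start − end for each: (2.58 − 0) + (1800 − 1600) + (298.9 − 251.902) + (358.9 − 298.9) + (720 − 635).
That is 2.58 + 200 + 46.998 + 60 + 85, which totals 394.578 million years.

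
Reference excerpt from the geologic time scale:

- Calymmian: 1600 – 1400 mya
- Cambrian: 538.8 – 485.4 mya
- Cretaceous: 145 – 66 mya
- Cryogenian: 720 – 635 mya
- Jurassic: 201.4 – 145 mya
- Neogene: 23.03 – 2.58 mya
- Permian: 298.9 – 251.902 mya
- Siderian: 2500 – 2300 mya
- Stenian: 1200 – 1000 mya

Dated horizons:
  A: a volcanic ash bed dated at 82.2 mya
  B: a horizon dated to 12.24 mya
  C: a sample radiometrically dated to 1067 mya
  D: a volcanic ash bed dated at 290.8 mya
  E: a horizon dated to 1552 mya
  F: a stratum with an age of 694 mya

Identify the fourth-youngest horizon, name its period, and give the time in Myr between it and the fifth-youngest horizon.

F, in the Cryogenian; 373 million years to C

Sorted youngest-first by Ma: B (12.24), A (82.2), D (290.8), F (694), C (1067), E (1552).
The fourth youngest is F at 694 Ma, which lies in 720–635 Ma: the Cryogenian.
The fifth youngest is C at 1067 Ma; separation = |694 − 1067| = 373 Myr.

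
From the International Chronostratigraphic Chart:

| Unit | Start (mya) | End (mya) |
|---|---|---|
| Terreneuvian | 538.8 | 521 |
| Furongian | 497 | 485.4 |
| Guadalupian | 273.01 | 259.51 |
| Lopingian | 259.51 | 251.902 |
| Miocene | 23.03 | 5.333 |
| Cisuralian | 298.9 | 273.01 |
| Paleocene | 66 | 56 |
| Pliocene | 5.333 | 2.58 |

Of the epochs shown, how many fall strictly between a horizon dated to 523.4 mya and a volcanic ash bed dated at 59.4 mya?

523.4 Ma sits inside the Terreneuvian (538.8–521) and 59.4 Ma inside the Paleocene (66–56); neither of those is wholly between the two dates.
The listed epochs lying completely between them are Furongian, Cisuralian, Guadalupian, Lopingian — 4 in all.

4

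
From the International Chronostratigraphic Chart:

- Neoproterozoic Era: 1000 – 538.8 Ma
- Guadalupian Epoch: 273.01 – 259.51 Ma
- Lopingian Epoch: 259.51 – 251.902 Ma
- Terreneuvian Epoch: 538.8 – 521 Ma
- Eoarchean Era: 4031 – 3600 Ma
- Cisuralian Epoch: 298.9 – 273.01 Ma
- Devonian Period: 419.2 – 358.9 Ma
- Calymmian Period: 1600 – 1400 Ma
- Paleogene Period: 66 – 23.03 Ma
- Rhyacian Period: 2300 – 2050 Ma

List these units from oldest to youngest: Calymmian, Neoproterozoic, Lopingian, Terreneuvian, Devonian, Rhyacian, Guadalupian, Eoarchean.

Read off each span (Ma): Calymmian 1600–1400; Neoproterozoic 1000–538.8; Lopingian 259.51–251.902; Terreneuvian 538.8–521; Devonian 419.2–358.9; Rhyacian 2300–2050; Guadalupian 273.01–259.51; Eoarchean 4031–3600.
Larger Ma is older, so oldest→youngest is Eoarchean, Rhyacian, Calymmian, Neoproterozoic, Terreneuvian, Devonian, Guadalupian, Lopingian.

Eoarchean, Rhyacian, Calymmian, Neoproterozoic, Terreneuvian, Devonian, Guadalupian, Lopingian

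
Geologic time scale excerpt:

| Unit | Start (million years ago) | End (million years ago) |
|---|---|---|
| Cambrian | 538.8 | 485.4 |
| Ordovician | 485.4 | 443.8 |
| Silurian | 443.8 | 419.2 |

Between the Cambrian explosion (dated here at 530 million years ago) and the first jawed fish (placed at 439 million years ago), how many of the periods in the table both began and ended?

530 Ma sits inside the Cambrian (538.8–485.4) and 439 Ma inside the Silurian (443.8–419.2); neither of those is wholly between the two dates.
The listed periods lying completely between them are Ordovician — 1 in all.

1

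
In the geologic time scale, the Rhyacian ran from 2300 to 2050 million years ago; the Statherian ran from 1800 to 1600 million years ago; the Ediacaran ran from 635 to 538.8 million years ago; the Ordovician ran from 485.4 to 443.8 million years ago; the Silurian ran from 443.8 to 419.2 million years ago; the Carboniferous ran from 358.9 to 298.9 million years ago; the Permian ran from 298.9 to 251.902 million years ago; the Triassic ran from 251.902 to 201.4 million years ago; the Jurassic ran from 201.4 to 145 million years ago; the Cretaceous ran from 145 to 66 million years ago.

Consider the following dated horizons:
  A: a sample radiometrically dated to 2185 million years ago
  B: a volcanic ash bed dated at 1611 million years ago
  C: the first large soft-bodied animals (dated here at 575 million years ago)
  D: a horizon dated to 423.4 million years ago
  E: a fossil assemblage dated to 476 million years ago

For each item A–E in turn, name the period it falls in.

A — Rhyacian; B — Statherian; C — Ediacaran; D — Silurian; E — Ordovician

A: 2185 Ma lies in 2300–2050 Ma, so Rhyacian.
B: 1611 Ma lies in 1800–1600 Ma, so Statherian.
C: 575 Ma lies in 635–538.8 Ma, so Ediacaran.
D: 423.4 Ma lies in 443.8–419.2 Ma, so Silurian.
E: 476 Ma lies in 485.4–443.8 Ma, so Ordovician.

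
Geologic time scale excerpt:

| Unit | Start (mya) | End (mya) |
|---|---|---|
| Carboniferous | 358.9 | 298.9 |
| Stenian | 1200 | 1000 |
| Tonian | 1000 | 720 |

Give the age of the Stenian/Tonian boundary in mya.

The Stenian ends and the Tonian begins at 1000 mya.

1000 mya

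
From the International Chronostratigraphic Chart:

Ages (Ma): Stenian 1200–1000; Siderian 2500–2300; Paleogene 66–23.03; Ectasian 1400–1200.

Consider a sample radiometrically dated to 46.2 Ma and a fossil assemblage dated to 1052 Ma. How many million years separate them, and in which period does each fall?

Elapsed time: 1052 − 46.2 = 1005.8 Myr.
46.2 Ma lies within 66–23.03 Ma: Paleogene.
1052 Ma lies within 1200–1000 Ma: Stenian.

1005.8 million years apart; the first in the Paleogene, the second in the Stenian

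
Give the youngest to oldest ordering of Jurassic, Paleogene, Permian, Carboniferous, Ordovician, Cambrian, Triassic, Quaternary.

Era membership (oldest first within each) — Paleozoic: Cambrian, Ordovician, Carboniferous, Permian; Mesozoic: Triassic, Jurassic; Cenozoic: Paleogene, Quaternary. Paleozoic precedes Mesozoic, which precedes Cenozoic. Concatenating the groups in that era order and then reversing gives youngest to oldest.

Quaternary, Paleogene, Jurassic, Triassic, Permian, Carboniferous, Ordovician, Cambrian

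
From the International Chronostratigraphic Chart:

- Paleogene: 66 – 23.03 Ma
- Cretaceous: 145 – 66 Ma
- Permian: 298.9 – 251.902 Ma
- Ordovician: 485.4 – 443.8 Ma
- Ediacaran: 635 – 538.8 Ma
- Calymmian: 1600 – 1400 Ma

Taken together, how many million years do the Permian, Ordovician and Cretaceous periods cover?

Each duration: Permian = 46.998; Ordovician = 41.6; Cretaceous = 79.
Sum: 46.998 + 41.6 + 79 = 167.598 Myr.

167.598 million years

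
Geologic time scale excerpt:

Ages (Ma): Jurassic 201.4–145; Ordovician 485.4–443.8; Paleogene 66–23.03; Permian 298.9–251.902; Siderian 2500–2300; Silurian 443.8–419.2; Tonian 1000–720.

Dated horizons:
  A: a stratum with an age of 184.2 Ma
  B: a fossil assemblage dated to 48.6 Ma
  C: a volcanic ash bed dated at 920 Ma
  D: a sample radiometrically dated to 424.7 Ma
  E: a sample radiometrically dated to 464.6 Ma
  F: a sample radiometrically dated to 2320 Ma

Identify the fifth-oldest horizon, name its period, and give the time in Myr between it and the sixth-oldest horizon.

A, in the Jurassic; 135.6 million years to B

Larger Ma means older, so oldest first: F 2320 > C 920 > E 464.6 > D 424.7 > A 184.2 > B 48.6.
Counting 5 along gives A (184.2 Ma); the excerpt puts that inside the Jurassic, 201.4–145 Ma.
Next in line is B (48.6 Ma), and 184.2 − 48.6 = 135.6 Myr.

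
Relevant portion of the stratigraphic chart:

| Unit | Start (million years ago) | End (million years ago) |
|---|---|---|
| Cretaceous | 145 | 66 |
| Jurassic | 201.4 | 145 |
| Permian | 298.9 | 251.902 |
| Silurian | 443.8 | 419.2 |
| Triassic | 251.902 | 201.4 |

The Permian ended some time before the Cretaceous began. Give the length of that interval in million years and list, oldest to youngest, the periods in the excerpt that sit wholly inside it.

The Permian closes at 251.902 Ma and the Cretaceous opens at 145 Ma, so the interval is 251.902 − 145 = 106.902 Myr.
A period fits inside if it starts at or after 251.902 Ma and ends at or before 145 Ma; oldest first that gives Triassic, Jurassic.

106.902 million years; Triassic, Jurassic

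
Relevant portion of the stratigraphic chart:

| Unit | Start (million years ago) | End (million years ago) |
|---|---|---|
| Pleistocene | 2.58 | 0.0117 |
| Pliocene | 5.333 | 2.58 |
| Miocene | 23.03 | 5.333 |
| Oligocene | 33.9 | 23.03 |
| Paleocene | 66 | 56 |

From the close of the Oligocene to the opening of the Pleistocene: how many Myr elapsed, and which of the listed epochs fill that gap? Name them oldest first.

The Oligocene closes at 23.03 Ma and the Pleistocene opens at 2.58 Ma, so the interval is 23.03 − 2.58 = 20.45 Myr.
An epoch fits inside if it starts at or after 23.03 Ma and ends at or before 2.58 Ma; oldest first that gives Miocene, Pliocene.

20.45 million years; Miocene, Pliocene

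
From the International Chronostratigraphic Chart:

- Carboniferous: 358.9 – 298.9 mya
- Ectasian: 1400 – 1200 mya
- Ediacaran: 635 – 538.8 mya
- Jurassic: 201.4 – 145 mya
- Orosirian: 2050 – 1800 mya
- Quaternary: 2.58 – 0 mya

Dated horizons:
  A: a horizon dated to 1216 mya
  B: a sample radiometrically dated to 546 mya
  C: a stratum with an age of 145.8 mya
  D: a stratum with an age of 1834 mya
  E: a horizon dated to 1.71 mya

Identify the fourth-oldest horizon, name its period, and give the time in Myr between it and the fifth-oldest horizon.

C, in the Jurassic; 144.09 million years to E

Sorted oldest-first by Ma: D (1834), A (1216), B (546), C (145.8), E (1.71).
The fourth oldest is C at 145.8 Ma, which lies in 201.4–145 Ma: the Jurassic.
The fifth oldest is E at 1.71 Ma; separation = |145.8 − 1.71| = 144.09 Myr.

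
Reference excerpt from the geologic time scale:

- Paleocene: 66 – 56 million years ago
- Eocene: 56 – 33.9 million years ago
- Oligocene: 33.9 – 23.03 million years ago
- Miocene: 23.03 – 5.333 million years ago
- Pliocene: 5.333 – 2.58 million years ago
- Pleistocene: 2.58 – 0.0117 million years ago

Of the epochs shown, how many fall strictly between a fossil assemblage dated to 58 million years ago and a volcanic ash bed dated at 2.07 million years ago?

58 Ma sits inside the Paleocene (66–56) and 2.07 Ma inside the Pleistocene (2.58–0.0117); neither of those is wholly between the two dates.
The listed epochs lying completely between them are Eocene, Oligocene, Miocene, Pliocene — 4 in all.

4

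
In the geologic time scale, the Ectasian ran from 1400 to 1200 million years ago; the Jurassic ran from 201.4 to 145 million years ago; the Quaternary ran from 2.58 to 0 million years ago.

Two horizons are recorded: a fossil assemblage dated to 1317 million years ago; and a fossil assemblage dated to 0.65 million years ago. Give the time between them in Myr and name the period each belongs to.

1316.35 million years apart; the first in the Ectasian, the second in the Quaternary

Elapsed time: 1317 − 0.65 = 1316.35 Myr.
1317 Ma lies within 1400–1200 Ma: Ectasian.
0.65 Ma lies within 2.58–0 Ma: Quaternary.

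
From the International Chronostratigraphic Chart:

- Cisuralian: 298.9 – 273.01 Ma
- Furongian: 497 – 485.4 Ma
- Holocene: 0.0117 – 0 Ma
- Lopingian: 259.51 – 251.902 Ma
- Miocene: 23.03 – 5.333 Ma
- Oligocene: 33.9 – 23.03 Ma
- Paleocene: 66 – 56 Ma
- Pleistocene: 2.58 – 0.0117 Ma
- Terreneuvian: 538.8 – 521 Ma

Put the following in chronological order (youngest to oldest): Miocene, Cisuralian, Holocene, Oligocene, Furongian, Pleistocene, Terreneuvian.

Read off each span (Ma): Miocene 23.03–5.333; Cisuralian 298.9–273.01; Holocene 0.0117–0; Oligocene 33.9–23.03; Furongian 497–485.4; Pleistocene 2.58–0.0117; Terreneuvian 538.8–521.
Larger Ma is older, so oldest→youngest is Terreneuvian, Furongian, Cisuralian, Oligocene, Miocene, Pleistocene, Holocene; reverse it for youngest→oldest.

Holocene, then Pleistocene, then Miocene, then Oligocene, then Cisuralian, then Furongian, then Terreneuvian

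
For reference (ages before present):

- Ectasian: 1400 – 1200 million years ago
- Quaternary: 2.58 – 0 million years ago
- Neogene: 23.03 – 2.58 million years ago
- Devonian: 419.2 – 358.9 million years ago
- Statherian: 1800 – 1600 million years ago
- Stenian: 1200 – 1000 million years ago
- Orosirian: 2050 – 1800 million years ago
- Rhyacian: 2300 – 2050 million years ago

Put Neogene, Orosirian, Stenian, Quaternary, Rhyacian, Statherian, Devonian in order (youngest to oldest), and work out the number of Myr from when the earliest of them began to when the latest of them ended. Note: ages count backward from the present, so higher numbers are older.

Quaternary → Neogene → Devonian → Stenian → Statherian → Orosirian → Rhyacian; total span 2300 Myr

Start ages (Ma): Rhyacian 2300, Orosirian 2050, Statherian 1800, Stenian 1200, Devonian 419.2, Neogene 23.03, Quaternary 2.58.
Ordered youngest to oldest: Quaternary, Neogene, Devonian, Stenian, Statherian, Orosirian, Rhyacian.
Span = 2300 − 0 = 2300 Myr.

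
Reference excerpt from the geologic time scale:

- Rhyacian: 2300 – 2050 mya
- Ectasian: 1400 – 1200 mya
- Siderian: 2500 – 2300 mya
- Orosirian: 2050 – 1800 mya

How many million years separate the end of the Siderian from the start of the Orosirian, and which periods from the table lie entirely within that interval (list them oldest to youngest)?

End of Siderian = 2300 Ma; start of Orosirian = 2050 Ma.
Gap = 2300 − 2050 = 250 Myr.
Periods wholly inside 2300–2050 Ma: Rhyacian (2300–2050).

250 million years; Rhyacian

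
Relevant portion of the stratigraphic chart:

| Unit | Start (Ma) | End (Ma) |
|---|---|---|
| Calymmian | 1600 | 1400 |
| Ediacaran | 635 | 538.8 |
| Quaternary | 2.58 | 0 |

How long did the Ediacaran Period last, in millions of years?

635 − 538.8 = 96.2 million years.

96.2 million years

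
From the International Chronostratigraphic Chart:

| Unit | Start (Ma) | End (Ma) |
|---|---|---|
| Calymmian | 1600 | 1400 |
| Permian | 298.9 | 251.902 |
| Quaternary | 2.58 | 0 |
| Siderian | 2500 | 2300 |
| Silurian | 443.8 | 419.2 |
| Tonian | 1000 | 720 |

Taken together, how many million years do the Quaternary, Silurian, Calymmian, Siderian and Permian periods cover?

Each duration: Quaternary = 2.58; Silurian = 24.6; Calymmian = 200; Siderian = 200; Permian = 46.998.
Sum: 2.58 + 24.6 + 200 + 200 + 46.998 = 474.178 Myr.

474.178 million years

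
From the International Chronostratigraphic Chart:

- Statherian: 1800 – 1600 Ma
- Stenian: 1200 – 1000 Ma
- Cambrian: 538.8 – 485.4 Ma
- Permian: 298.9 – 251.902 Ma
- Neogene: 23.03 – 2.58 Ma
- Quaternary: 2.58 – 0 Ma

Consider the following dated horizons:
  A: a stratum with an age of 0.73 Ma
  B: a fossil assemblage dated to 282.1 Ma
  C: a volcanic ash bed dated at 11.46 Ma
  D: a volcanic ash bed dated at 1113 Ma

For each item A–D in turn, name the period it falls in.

A — Quaternary; B — Permian; C — Neogene; D — Stenian

Match each age against the start–end ranges in the excerpt: A = 0.73 Ma → Quaternary (2.58–0); B = 282.1 Ma → Permian (298.9–251.902); C = 11.46 Ma → Neogene (23.03–2.58); D = 1113 Ma → Stenian (1200–1000).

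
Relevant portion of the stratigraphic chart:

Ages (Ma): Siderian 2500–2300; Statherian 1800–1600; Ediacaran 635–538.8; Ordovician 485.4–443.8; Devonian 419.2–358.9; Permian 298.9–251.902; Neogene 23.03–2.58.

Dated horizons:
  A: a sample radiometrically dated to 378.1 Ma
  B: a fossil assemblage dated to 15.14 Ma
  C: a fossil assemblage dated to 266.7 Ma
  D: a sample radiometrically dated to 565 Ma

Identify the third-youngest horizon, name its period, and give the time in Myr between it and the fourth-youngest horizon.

Sorted youngest-first by Ma: B (15.14), C (266.7), A (378.1), D (565).
The third youngest is A at 378.1 Ma, which lies in 419.2–358.9 Ma: the Devonian.
The fourth youngest is D at 565 Ma; separation = |378.1 − 565| = 186.9 Myr.

A, in the Devonian; 186.9 million years to D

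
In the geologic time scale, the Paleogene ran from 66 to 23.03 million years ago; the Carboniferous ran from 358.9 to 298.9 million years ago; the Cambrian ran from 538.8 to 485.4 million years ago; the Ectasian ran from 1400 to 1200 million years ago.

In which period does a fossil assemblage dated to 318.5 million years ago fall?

Carboniferous

318.5 Ma lies between 358.9 and 298.9 Ma, so it falls in the Carboniferous.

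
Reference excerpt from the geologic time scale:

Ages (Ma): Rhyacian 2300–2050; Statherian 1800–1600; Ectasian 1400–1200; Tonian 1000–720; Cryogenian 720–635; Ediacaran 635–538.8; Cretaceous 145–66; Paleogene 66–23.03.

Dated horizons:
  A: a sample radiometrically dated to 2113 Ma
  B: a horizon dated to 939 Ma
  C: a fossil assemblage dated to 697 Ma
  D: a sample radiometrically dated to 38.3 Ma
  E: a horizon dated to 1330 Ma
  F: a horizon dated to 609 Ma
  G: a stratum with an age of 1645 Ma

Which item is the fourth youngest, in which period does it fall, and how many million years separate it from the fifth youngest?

B, in the Tonian; 391 million years to E

Smaller Ma means younger, so youngest first: D 38.3 < F 609 < C 697 < B 939 < E 1330 < G 1645 < A 2113.
Counting 4 along gives B (939 Ma); the excerpt puts that inside the Tonian, 1000–720 Ma.
Next in line is E (1330 Ma), and 1330 − 939 = 391 Myr.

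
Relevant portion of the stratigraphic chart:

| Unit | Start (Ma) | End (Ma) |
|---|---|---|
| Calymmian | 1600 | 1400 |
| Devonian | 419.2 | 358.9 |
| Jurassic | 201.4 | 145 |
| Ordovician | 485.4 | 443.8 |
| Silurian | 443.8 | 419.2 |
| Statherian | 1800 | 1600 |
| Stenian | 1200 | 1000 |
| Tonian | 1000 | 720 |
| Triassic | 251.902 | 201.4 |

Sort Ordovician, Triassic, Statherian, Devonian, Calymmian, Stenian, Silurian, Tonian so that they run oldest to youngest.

Read off each span (Ma): Ordovician 485.4–443.8; Triassic 251.902–201.4; Statherian 1800–1600; Devonian 419.2–358.9; Calymmian 1600–1400; Stenian 1200–1000; Silurian 443.8–419.2; Tonian 1000–720.
Larger Ma is older, so oldest→youngest is Statherian, Calymmian, Stenian, Tonian, Ordovician, Silurian, Devonian, Triassic.

Statherian, Calymmian, Stenian, Tonian, Ordovician, Silurian, Devonian, Triassic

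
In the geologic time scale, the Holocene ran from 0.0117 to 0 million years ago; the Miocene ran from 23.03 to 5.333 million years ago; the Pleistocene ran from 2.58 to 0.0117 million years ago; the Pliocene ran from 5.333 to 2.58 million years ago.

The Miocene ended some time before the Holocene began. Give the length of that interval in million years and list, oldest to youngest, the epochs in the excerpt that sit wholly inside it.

5.3213 million years; Pliocene, Pleistocene

End of Miocene = 5.333 Ma; start of Holocene = 0.0117 Ma.
Gap = 5.333 − 0.0117 = 5.3213 Myr.
Epochs wholly inside 5.333–0.0117 Ma: Pliocene (5.333–2.58), Pleistocene (2.58–0.0117).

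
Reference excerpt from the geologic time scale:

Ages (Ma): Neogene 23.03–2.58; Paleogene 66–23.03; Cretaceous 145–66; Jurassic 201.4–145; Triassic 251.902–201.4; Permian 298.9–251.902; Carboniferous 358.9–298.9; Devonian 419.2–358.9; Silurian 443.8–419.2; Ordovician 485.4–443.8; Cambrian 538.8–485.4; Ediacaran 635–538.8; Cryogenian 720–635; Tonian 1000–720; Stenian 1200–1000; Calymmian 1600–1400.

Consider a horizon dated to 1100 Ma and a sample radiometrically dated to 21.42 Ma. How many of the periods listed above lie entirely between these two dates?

The older date is 1100 Ma and the younger is 21.42 Ma.
Periods with start < 1100 and end > 21.42 Ma: Tonian (1000–720), Cryogenian (720–635), Ediacaran (635–538.8), Cambrian (538.8–485.4), Ordovician (485.4–443.8), Silurian (443.8–419.2), Devonian (419.2–358.9), Carboniferous (358.9–298.9), Permian (298.9–251.902), Triassic (251.902–201.4), Jurassic (201.4–145), Cretaceous (145–66), Paleogene (66–23.03).
That is 13 complete periods.

13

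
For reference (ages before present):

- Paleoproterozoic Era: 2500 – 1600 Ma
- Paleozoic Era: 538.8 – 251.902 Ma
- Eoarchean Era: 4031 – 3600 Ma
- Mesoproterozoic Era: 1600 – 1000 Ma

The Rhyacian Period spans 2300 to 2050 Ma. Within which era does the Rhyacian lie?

The Rhyacian (2300–2050 Ma) lies entirely within 2500–1600 Ma, the Paleoproterozoic Era.

Paleoproterozoic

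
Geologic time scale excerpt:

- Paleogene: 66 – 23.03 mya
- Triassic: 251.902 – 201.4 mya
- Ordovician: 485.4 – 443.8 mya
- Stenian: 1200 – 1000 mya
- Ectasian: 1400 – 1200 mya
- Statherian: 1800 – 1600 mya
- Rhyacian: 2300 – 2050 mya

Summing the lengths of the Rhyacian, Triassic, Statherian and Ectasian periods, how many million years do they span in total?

700.502 million years

Duration is start − end for each: (2300 − 2050) + (251.902 − 201.4) + (1800 − 1600) + (1400 − 1200).
That is 250 + 50.502 + 200 + 200, which totals 700.502 million years.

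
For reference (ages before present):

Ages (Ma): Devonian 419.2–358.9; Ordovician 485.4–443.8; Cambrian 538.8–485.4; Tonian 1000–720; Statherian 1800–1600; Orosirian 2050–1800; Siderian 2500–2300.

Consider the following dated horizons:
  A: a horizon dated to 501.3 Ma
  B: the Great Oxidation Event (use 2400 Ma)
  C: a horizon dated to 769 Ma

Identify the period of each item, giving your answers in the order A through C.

Match each age against the start–end ranges in the excerpt: A = 501.3 Ma → Cambrian (538.8–485.4); B = 2400 Ma → Siderian (2500–2300); C = 769 Ma → Tonian (1000–720).

A — Cambrian; B — Siderian; C — Tonian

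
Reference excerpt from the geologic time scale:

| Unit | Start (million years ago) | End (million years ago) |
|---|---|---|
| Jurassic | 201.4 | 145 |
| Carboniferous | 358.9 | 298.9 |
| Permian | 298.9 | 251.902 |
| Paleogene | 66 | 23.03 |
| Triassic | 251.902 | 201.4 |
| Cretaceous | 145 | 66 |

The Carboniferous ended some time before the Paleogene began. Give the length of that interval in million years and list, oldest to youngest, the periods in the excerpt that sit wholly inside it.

End of Carboniferous = 298.9 Ma; start of Paleogene = 66 Ma.
Gap = 298.9 − 66 = 232.9 Myr.
Periods wholly inside 298.9–66 Ma: Permian (298.9–251.902), Triassic (251.902–201.4), Jurassic (201.4–145), Cretaceous (145–66).

232.9 million years; Permian, Triassic, Jurassic, Cretaceous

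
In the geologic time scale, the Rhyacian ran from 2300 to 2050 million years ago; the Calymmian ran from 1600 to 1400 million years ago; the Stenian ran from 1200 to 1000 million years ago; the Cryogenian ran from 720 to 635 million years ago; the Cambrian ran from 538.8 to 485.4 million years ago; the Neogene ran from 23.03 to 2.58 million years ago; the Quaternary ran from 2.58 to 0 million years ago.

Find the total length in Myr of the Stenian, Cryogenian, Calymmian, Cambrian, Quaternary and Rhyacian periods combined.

790.98 million years

Each duration: Stenian = 200; Cryogenian = 85; Calymmian = 200; Cambrian = 53.4; Quaternary = 2.58; Rhyacian = 250.
Sum: 200 + 85 + 200 + 53.4 + 2.58 + 250 = 790.98 Myr.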